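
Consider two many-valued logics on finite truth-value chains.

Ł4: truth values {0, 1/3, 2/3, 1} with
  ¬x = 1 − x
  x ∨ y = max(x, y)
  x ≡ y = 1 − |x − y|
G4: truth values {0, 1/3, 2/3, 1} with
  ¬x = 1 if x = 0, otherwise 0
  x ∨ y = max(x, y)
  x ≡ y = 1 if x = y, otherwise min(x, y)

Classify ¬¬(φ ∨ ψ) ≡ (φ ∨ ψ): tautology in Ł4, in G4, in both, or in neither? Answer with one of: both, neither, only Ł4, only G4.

only Ł4

In Ł4: every assignment gives 1 — tautology.
In G4: at φ = 0, ψ = 1/3 the value is 1/3 — not a tautology.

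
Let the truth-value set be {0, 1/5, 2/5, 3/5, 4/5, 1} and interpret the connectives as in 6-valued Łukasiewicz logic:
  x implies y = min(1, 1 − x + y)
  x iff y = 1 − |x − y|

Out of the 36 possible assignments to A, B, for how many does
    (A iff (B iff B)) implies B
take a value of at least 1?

value 1: 21 assignments (counts)
value 4/5: 5 assignments
value 3/5: 4 assignments
value 2/5: 3 assignments
value 1/5: 2 assignments
value 0: 1 assignment
So 21 of the 36 assignments meet the threshold.

21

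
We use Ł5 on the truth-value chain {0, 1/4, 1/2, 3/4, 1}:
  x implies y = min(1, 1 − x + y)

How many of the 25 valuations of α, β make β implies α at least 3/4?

19

value 1: 15 assignments (counts)
value 3/4: 4 assignments (counts)
value 1/2: 3 assignments
value 1/4: 2 assignments
value 0: 1 assignment
So 19 of the 25 assignments meet the threshold.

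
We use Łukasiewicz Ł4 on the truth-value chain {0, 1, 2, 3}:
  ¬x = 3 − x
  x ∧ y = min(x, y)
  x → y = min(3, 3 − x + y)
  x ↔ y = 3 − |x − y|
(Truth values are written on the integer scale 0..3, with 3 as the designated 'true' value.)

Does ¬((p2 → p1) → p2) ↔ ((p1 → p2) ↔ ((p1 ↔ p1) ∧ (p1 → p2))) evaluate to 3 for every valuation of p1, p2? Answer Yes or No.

Counterexample: take p1 = 0, p2 = 1.
p2 → p1 = 1 → 0 = 2
(p2 → p1) → p2 = 2 → 1 = 2
¬((p2 → p1) → p2) = ¬2 = 1
p1 → p2 = 0 → 1 = 3
p1 ↔ p1 = 0 ↔ 0 = 3
p1 → p2 = 0 → 1 = 3
(p1 ↔ p1) ∧ (p1 → p2) = 3 ∧ 3 = 3
(p1 → p2) ↔ ((p1 ↔ p1) ∧ (p1 → p2)) = 3 ↔ 3 = 3
¬((p2 → p1) → p2) ↔ ((p1 → p2) ↔ ((p1 ↔ p1) ∧ (p1 → p2))) = 1 ↔ 3 = 1
This gives 1 ≠ 3.

No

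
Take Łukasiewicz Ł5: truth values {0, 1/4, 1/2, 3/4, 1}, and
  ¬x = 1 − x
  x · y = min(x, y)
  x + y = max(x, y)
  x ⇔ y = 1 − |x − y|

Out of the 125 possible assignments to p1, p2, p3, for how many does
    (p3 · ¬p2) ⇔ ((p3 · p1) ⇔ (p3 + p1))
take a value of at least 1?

26

value 1: 26 assignments (counts)
value 3/4: 35 assignments
value 1/2: 33 assignments
value 1/4: 21 assignments
value 0: 10 assignments
So 26 of the 125 assignments meet the threshold.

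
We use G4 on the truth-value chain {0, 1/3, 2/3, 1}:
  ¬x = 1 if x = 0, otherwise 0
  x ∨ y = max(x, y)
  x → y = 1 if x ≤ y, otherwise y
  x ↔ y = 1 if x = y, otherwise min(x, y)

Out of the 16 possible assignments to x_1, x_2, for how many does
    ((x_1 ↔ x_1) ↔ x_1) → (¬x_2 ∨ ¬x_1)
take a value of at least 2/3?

7

x_1 = 0, x_2 = 0 ↦ 1  ≥
x_1 = 0, x_2 = 1/3 ↦ 1  ≥
x_1 = 0, x_2 = 2/3 ↦ 1  ≥
x_1 = 0, x_2 = 1 ↦ 1  ≥
x_1 = 1/3, x_2 = 0 ↦ 1  ≥
x_1 = 1/3, x_2 = 1/3 ↦ 0  <
x_1 = 1/3, x_2 = 2/3 ↦ 0  <
x_1 = 1/3, x_2 = 1 ↦ 0  <
x_1 = 2/3, x_2 = 0 ↦ 1  ≥
x_1 = 2/3, x_2 = 1/3 ↦ 0  <
x_1 = 2/3, x_2 = 2/3 ↦ 0  <
x_1 = 2/3, x_2 = 1 ↦ 0  <
x_1 = 1, x_2 = 0 ↦ 1  ≥
x_1 = 1, x_2 = 1/3 ↦ 0  <
x_1 = 1, x_2 = 2/3 ↦ 0  <
x_1 = 1, x_2 = 1 ↦ 0  <
So 7 of the 16 assignments meet the threshold.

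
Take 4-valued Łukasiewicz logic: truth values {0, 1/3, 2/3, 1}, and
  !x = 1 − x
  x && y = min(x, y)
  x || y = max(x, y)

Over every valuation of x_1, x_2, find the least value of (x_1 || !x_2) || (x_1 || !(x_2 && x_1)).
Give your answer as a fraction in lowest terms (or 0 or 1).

2/3

Take x_1 = 1/3, x_2 = 1/3:
!x_2 = !1/3 = 2/3
x_1 || !x_2 = 1/3 || 2/3 = 2/3
x_2 && x_1 = 1/3 && 1/3 = 1/3
!(x_2 && x_1) = !1/3 = 2/3
x_1 || !(x_2 && x_1) = 1/3 || 2/3 = 2/3
(x_1 || !x_2) || (x_1 || !(x_2 && x_1)) = 2/3 || 2/3 = 2/3
No assignment yields a value below 2/3, so this is the minimum.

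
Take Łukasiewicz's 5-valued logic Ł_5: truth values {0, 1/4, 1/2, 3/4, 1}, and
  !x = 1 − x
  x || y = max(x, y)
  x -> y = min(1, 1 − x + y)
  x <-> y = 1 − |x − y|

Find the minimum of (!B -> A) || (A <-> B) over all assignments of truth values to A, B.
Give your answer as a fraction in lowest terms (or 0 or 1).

Take A = 0, B = 1/2:
!B = !1/2 = 1/2
!B -> A = 1/2 -> 0 = 1/2
A <-> B = 0 <-> 1/2 = 1/2
(!B -> A) || (A <-> B) = 1/2 || 1/2 = 1/2
No assignment yields a value below 1/2, so this is the minimum.

1/2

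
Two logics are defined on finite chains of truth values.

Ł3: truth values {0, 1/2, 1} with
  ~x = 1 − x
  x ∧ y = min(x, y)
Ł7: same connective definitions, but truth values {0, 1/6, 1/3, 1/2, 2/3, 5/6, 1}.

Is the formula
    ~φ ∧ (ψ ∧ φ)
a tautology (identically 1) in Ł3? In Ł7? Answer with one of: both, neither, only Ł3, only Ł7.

neither

In Ł3: at φ = 0, ψ = 0 the value is 0 — not a tautology.
In Ł7: at φ = 0, ψ = 0 the value is 0 — not a tautology.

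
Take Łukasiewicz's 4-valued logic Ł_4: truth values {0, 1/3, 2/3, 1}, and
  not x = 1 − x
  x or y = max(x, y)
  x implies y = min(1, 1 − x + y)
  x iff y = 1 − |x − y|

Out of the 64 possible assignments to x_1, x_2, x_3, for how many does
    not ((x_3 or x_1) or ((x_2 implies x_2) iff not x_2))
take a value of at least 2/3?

value 1: 1 assignment (counts)
value 2/3: 7 assignments (counts)
value 1/3: 19 assignments
value 0: 37 assignments
So 8 of the 64 assignments meet the threshold.

8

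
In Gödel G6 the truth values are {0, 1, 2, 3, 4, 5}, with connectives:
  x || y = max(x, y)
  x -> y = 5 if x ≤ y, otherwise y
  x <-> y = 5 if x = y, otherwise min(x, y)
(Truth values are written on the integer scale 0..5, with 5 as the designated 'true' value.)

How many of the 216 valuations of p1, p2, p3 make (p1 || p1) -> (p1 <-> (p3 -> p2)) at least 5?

161

value 5: 161 assignments (counts)
value 4: 1 assignment
value 3: 4 assignments
value 2: 9 assignments
value 1: 16 assignments
value 0: 25 assignments
So 161 of the 216 assignments meet the threshold.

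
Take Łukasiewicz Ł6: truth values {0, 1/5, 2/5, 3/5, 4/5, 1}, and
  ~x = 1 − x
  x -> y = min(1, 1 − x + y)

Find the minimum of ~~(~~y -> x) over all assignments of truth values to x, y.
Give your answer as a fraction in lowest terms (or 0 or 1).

Take x = 0, y = 1:
~y = ~1 = 0
~~y = ~0 = 1
~~y -> x = 1 -> 0 = 0
~(~~y -> x) = ~0 = 1
~~(~~y -> x) = ~1 = 0
No assignment yields a value below 0, so this is the minimum.

0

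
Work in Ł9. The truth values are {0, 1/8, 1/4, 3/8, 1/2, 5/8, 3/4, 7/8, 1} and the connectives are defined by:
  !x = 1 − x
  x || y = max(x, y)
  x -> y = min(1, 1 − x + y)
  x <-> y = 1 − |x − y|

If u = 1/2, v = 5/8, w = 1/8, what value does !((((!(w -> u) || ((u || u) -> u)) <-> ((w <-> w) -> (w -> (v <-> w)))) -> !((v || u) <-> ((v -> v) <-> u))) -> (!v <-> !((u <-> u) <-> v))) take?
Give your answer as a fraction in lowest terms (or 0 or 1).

w -> u = 1/8 -> 1/2 = 1
!(w -> u) = !1 = 0
u || u = 1/2 || 1/2 = 1/2
(u || u) -> u = 1/2 -> 1/2 = 1
!(w -> u) || ((u || u) -> u) = 0 || 1 = 1
w <-> w = 1/8 <-> 1/8 = 1
v <-> w = 5/8 <-> 1/8 = 1/2
w -> (v <-> w) = 1/8 -> 1/2 = 1
(w <-> w) -> (w -> (v <-> w)) = 1 -> 1 = 1
(!(w -> u) || ((u || u) -> u)) <-> ((w <-> w) -> (w -> (v <-> w))) = 1 <-> 1 = 1
v || u = 5/8 || 1/2 = 5/8
v -> v = 5/8 -> 5/8 = 1
(v -> v) <-> u = 1 <-> 1/2 = 1/2
(v || u) <-> ((v -> v) <-> u) = 5/8 <-> 1/2 = 7/8
!((v || u) <-> ((v -> v) <-> u)) = !7/8 = 1/8
((!(w -> u) || ((u || u) -> u)) <-> ((w <-> w) -> (w -> (v <-> w)))) -> !((v || u) <-> ((v -> v) <-> u)) = 1 -> 1/8 = 1/8
!v = !5/8 = 3/8
u <-> u = 1/2 <-> 1/2 = 1
(u <-> u) <-> v = 1 <-> 5/8 = 5/8
!((u <-> u) <-> v) = !5/8 = 3/8
!v <-> !((u <-> u) <-> v) = 3/8 <-> 3/8 = 1
(((!(w -> u) || ((u || u) -> u)) <-> ((w <-> w) -> (w -> (v <-> w)))) -> !((v || u) <-> ((v -> v) <-> u))) -> (!v <-> !((u <-> u) <-> v)) = 1/8 -> 1 = 1
!((((!(w -> u) || ((u || u) -> u)) <-> ((w <-> w) -> (w -> (v <-> w)))) -> !((v || u) <-> ((v -> v) <-> u))) -> (!v <-> !((u <-> u) <-> v))) = !1 = 0

0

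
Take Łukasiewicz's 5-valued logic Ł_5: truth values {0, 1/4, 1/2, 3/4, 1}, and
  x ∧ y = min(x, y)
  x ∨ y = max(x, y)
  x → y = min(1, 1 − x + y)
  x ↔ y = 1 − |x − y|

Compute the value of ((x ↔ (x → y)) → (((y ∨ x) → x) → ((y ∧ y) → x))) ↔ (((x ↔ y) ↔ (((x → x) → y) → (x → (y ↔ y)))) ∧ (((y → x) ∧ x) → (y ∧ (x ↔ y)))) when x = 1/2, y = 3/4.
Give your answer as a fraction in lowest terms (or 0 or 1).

3/4

x → y = 1/2 → 3/4 = 1
x ↔ (x → y) = 1/2 ↔ 1 = 1/2
y ∨ x = 3/4 ∨ 1/2 = 3/4
(y ∨ x) → x = 3/4 → 1/2 = 3/4
y ∧ y = 3/4 ∧ 3/4 = 3/4
(y ∧ y) → x = 3/4 → 1/2 = 3/4
((y ∨ x) → x) → ((y ∧ y) → x) = 3/4 → 3/4 = 1
(x ↔ (x → y)) → (((y ∨ x) → x) → ((y ∧ y) → x)) = 1/2 → 1 = 1
x ↔ y = 1/2 ↔ 3/4 = 3/4
x → x = 1/2 → 1/2 = 1
(x → x) → y = 1 → 3/4 = 3/4
y ↔ y = 3/4 ↔ 3/4 = 1
x → (y ↔ y) = 1/2 → 1 = 1
((x → x) → y) → (x → (y ↔ y)) = 3/4 → 1 = 1
(x ↔ y) ↔ (((x → x) → y) → (x → (y ↔ y))) = 3/4 ↔ 1 = 3/4
y → x = 3/4 → 1/2 = 3/4
(y → x) ∧ x = 3/4 ∧ 1/2 = 1/2
x ↔ y = 1/2 ↔ 3/4 = 3/4
y ∧ (x ↔ y) = 3/4 ∧ 3/4 = 3/4
((y → x) ∧ x) → (y ∧ (x ↔ y)) = 1/2 → 3/4 = 1
((x ↔ y) ↔ (((x → x) → y) → (x → (y ↔ y)))) ∧ (((y → x) ∧ x) → (y ∧ (x ↔ y))) = 3/4 ∧ 1 = 3/4
((x ↔ (x → y)) → (((y ∨ x) → x) → ((y ∧ y) → x))) ↔ (((x ↔ y) ↔ (((x → x) → y) → (x → (y ↔ y)))) ∧ (((y → x) ∧ x) → (y ∧ (x ↔ y)))) = 1 ↔ 3/4 = 3/4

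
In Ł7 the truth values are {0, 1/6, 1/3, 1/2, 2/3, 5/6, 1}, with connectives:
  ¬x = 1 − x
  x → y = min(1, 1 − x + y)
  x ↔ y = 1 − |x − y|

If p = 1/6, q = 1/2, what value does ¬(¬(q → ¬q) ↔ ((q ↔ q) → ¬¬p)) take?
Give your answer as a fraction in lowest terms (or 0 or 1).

¬q = ¬1/2 = 1/2
q → ¬q = 1/2 → 1/2 = 1
¬(q → ¬q) = ¬1 = 0
q ↔ q = 1/2 ↔ 1/2 = 1
¬p = ¬1/6 = 5/6
¬¬p = ¬5/6 = 1/6
(q ↔ q) → ¬¬p = 1 → 1/6 = 1/6
¬(q → ¬q) ↔ ((q ↔ q) → ¬¬p) = 0 ↔ 1/6 = 5/6
¬(¬(q → ¬q) ↔ ((q ↔ q) → ¬¬p)) = ¬5/6 = 1/6

1/6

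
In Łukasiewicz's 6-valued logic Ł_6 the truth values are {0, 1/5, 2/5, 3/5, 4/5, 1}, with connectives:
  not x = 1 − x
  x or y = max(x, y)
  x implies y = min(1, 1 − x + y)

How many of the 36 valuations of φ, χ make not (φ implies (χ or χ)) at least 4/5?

3

value 1: 1 assignment (counts)
value 4/5: 2 assignments (counts)
value 3/5: 3 assignments
value 2/5: 4 assignments
value 1/5: 5 assignments
value 0: 21 assignments
So 3 of the 36 assignments meet the threshold.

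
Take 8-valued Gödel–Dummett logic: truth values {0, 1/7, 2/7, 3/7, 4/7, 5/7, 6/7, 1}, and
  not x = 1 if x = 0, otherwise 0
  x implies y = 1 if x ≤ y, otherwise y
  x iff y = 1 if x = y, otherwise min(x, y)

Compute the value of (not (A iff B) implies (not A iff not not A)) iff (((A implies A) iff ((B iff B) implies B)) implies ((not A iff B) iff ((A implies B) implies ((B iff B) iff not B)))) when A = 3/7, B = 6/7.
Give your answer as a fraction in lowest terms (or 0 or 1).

A iff B = 3/7 iff 6/7 = 3/7
not (A iff B) = not 3/7 = 0
not A = not 3/7 = 0
not A = not 3/7 = 0
not not A = not 0 = 1
not A iff not not A = 0 iff 1 = 0
not (A iff B) implies (not A iff not not A) = 0 implies 0 = 1
A implies A = 3/7 implies 3/7 = 1
B iff B = 6/7 iff 6/7 = 1
(B iff B) implies B = 1 implies 6/7 = 6/7
(A implies A) iff ((B iff B) implies B) = 1 iff 6/7 = 6/7
not A = not 3/7 = 0
not A iff B = 0 iff 6/7 = 0
A implies B = 3/7 implies 6/7 = 1
B iff B = 6/7 iff 6/7 = 1
not B = not 6/7 = 0
(B iff B) iff not B = 1 iff 0 = 0
(A implies B) implies ((B iff B) iff not B) = 1 implies 0 = 0
(not A iff B) iff ((A implies B) implies ((B iff B) iff not B)) = 0 iff 0 = 1
((A implies A) iff ((B iff B) implies B)) implies ((not A iff B) iff ((A implies B) implies ((B iff B) iff not B))) = 6/7 implies 1 = 1
(not (A iff B) implies (not A iff not not A)) iff (((A implies A) iff ((B iff B) implies B)) implies ((not A iff B) iff ((A implies B) implies ((B iff B) iff not B)))) = 1 iff 1 = 1

1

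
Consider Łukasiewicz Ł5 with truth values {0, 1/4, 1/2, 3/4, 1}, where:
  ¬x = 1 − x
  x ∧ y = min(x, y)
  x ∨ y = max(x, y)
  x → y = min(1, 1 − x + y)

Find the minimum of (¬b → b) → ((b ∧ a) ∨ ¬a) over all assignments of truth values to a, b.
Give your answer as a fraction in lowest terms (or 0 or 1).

1/2

Take a = 1/2, b = 1/2:
¬b = ¬1/2 = 1/2
¬b → b = 1/2 → 1/2 = 1
b ∧ a = 1/2 ∧ 1/2 = 1/2
¬a = ¬1/2 = 1/2
(b ∧ a) ∨ ¬a = 1/2 ∨ 1/2 = 1/2
(¬b → b) → ((b ∧ a) ∨ ¬a) = 1 → 1/2 = 1/2
No assignment yields a value below 1/2, so this is the minimum.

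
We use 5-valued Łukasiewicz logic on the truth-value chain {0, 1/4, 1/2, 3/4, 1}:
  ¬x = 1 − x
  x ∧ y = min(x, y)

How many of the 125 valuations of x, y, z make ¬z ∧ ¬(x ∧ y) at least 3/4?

value 1: 9 assignments (counts)
value 3/4: 23 assignments (counts)
value 1/2: 31 assignments
value 1/4: 33 assignments
value 0: 29 assignments
So 32 of the 125 assignments meet the threshold.

32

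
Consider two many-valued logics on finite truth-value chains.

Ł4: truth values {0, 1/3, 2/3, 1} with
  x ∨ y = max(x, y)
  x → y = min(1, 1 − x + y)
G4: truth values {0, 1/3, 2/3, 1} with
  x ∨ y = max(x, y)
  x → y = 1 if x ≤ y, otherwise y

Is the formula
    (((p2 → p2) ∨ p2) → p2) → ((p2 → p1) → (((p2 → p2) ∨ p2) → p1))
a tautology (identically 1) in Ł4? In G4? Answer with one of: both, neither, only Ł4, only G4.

both

In Ł4: every assignment gives 1 — tautology.
In G4: every assignment gives 1 — tautology.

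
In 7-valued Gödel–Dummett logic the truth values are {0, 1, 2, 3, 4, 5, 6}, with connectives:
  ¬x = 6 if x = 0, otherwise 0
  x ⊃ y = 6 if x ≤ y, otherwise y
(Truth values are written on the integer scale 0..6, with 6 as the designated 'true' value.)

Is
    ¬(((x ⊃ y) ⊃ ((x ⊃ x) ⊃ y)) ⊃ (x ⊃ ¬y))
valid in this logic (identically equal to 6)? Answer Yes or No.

Counterexample: take x = 0, y = 0.
x ⊃ y = 0 ⊃ 0 = 6
x ⊃ x = 0 ⊃ 0 = 6
(x ⊃ x) ⊃ y = 6 ⊃ 0 = 0
(x ⊃ y) ⊃ ((x ⊃ x) ⊃ y) = 6 ⊃ 0 = 0
¬y = ¬0 = 6
x ⊃ ¬y = 0 ⊃ 6 = 6
((x ⊃ y) ⊃ ((x ⊃ x) ⊃ y)) ⊃ (x ⊃ ¬y) = 0 ⊃ 6 = 6
¬(((x ⊃ y) ⊃ ((x ⊃ x) ⊃ y)) ⊃ (x ⊃ ¬y)) = ¬6 = 0
This gives 0 ≠ 6.

No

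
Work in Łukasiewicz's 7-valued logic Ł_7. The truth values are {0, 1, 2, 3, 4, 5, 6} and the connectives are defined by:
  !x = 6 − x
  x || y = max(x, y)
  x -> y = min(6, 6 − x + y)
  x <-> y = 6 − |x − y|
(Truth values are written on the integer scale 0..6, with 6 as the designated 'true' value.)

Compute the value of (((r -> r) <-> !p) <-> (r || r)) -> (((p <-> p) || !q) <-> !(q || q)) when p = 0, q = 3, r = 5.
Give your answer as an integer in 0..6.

r -> r = 5 -> 5 = 6
!p = !0 = 6
(r -> r) <-> !p = 6 <-> 6 = 6
r || r = 5 || 5 = 5
((r -> r) <-> !p) <-> (r || r) = 6 <-> 5 = 5
p <-> p = 0 <-> 0 = 6
!q = !3 = 3
(p <-> p) || !q = 6 || 3 = 6
q || q = 3 || 3 = 3
!(q || q) = !3 = 3
((p <-> p) || !q) <-> !(q || q) = 6 <-> 3 = 3
(((r -> r) <-> !p) <-> (r || r)) -> (((p <-> p) || !q) <-> !(q || q)) = 5 -> 3 = 4

4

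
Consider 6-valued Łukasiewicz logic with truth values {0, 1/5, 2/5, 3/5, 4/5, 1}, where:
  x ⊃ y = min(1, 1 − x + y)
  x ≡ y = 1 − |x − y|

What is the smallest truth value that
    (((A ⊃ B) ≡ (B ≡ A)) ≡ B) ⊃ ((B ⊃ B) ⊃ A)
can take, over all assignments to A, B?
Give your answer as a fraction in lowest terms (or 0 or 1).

1/5

Take A = 0, B = 2/5:
A ⊃ B = 0 ⊃ 2/5 = 1
B ≡ A = 2/5 ≡ 0 = 3/5
(A ⊃ B) ≡ (B ≡ A) = 1 ≡ 3/5 = 3/5
((A ⊃ B) ≡ (B ≡ A)) ≡ B = 3/5 ≡ 2/5 = 4/5
B ⊃ B = 2/5 ⊃ 2/5 = 1
(B ⊃ B) ⊃ A = 1 ⊃ 0 = 0
(((A ⊃ B) ≡ (B ≡ A)) ≡ B) ⊃ ((B ⊃ B) ⊃ A) = 4/5 ⊃ 0 = 1/5
No assignment yields a value below 1/5, so this is the minimum.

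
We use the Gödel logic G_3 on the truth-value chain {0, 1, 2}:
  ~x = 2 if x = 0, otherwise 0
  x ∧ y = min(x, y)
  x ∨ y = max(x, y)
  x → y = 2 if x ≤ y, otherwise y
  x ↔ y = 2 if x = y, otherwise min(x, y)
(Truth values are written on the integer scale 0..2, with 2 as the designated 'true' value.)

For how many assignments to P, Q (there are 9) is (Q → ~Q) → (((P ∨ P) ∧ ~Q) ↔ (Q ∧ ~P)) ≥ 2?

P = 0, Q = 0 ↦ 2  ≥
P = 0, Q = 1 ↦ 2  ≥
P = 0, Q = 2 ↦ 2  ≥
P = 1, Q = 0 ↦ 0  <
P = 1, Q = 1 ↦ 2  ≥
P = 1, Q = 2 ↦ 2  ≥
P = 2, Q = 0 ↦ 0  <
P = 2, Q = 1 ↦ 2  ≥
P = 2, Q = 2 ↦ 2  ≥
So 7 of the 9 assignments meet the threshold.

7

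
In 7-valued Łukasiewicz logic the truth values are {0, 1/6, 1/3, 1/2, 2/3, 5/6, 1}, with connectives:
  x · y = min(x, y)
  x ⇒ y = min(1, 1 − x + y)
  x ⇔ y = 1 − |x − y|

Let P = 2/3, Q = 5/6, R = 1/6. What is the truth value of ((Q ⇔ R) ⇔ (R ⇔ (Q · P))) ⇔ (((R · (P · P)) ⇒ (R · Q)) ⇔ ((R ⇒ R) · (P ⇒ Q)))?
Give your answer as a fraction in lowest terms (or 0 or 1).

5/6

Q ⇔ R = 5/6 ⇔ 1/6 = 1/3
Q · P = 5/6 · 2/3 = 2/3
R ⇔ (Q · P) = 1/6 ⇔ 2/3 = 1/2
(Q ⇔ R) ⇔ (R ⇔ (Q · P)) = 1/3 ⇔ 1/2 = 5/6
P · P = 2/3 · 2/3 = 2/3
R · (P · P) = 1/6 · 2/3 = 1/6
R · Q = 1/6 · 5/6 = 1/6
(R · (P · P)) ⇒ (R · Q) = 1/6 ⇒ 1/6 = 1
R ⇒ R = 1/6 ⇒ 1/6 = 1
P ⇒ Q = 2/3 ⇒ 5/6 = 1
(R ⇒ R) · (P ⇒ Q) = 1 · 1 = 1
((R · (P · P)) ⇒ (R · Q)) ⇔ ((R ⇒ R) · (P ⇒ Q)) = 1 ⇔ 1 = 1
((Q ⇔ R) ⇔ (R ⇔ (Q · P))) ⇔ (((R · (P · P)) ⇒ (R · Q)) ⇔ ((R ⇒ R) · (P ⇒ Q))) = 5/6 ⇔ 1 = 5/6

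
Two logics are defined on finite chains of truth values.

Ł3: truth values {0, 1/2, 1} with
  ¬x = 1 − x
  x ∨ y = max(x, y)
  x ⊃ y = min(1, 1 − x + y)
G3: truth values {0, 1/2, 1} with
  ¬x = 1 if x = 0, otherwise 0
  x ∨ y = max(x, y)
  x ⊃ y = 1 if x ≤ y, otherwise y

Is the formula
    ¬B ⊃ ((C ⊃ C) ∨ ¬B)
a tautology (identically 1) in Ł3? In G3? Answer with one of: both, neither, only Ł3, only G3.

In Ł3: every assignment gives 1 — tautology.
In G3: every assignment gives 1 — tautology.

both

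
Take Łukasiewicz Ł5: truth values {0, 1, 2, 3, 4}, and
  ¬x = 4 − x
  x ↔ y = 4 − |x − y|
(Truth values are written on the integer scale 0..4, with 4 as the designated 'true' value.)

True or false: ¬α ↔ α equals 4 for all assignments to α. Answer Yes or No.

No

Counterexample: take α = 0.
¬α = ¬0 = 4
¬α ↔ α = 4 ↔ 0 = 0
This gives 0 ≠ 4.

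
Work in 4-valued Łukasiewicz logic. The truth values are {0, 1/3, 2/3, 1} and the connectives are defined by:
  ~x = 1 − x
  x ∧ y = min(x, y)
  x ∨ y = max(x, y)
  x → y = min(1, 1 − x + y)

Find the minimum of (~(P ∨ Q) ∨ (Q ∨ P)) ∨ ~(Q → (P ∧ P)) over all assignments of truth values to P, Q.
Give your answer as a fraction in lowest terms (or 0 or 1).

2/3

Take P = 0, Q = 1/3:
P ∨ Q = 0 ∨ 1/3 = 1/3
~(P ∨ Q) = ~1/3 = 2/3
Q ∨ P = 1/3 ∨ 0 = 1/3
~(P ∨ Q) ∨ (Q ∨ P) = 2/3 ∨ 1/3 = 2/3
P ∧ P = 0 ∧ 0 = 0
Q → (P ∧ P) = 1/3 → 0 = 2/3
~(Q → (P ∧ P)) = ~2/3 = 1/3
(~(P ∨ Q) ∨ (Q ∨ P)) ∨ ~(Q → (P ∧ P)) = 2/3 ∨ 1/3 = 2/3
No assignment yields a value below 2/3, so this is the minimum.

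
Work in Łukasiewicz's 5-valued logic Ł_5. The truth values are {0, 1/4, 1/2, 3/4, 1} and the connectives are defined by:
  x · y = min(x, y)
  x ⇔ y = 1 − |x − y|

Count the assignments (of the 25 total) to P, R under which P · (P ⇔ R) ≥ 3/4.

5

value 1: 1 assignment (counts)
value 3/4: 4 assignments (counts)
value 1/2: 7 assignments
value 1/4: 7 assignments
value 0: 6 assignments
So 5 of the 25 assignments meet the threshold.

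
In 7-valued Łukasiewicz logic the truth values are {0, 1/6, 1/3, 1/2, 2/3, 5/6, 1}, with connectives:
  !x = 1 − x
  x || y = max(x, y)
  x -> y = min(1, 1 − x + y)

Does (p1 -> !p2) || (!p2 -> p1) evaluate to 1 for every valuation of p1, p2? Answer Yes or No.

Yes

At p1 = 1/2, p2 = 1/2, for instance:
!p2 = !1/2 = 1/2
p1 -> !p2 = 1/2 -> 1/2 = 1
!p2 -> p1 = 1/2 -> 1/2 = 1
(p1 -> !p2) || (!p2 -> p1) = 1 || 1 = 1
and checking the remaining 48 assignments likewise gives ≥ 1 in every case.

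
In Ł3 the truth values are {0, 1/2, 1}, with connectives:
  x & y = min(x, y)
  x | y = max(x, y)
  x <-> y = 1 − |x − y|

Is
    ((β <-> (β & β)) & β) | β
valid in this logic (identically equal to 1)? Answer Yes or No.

Counterexample: take β = 0.
β & β = 0 & 0 = 0
β <-> (β & β) = 0 <-> 0 = 1
(β <-> (β & β)) & β = 1 & 0 = 0
((β <-> (β & β)) & β) | β = 0 | 0 = 0
This gives 0 ≠ 1.

No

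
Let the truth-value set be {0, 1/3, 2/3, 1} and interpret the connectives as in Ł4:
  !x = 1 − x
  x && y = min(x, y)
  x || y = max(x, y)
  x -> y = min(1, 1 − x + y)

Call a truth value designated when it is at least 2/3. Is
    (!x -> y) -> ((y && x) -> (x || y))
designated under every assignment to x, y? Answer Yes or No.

x = 0, y = 0 ↦ 1
x = 0, y = 1/3 ↦ 1
x = 0, y = 2/3 ↦ 1
x = 0, y = 1 ↦ 1
x = 1/3, y = 0 ↦ 1
x = 1/3, y = 1/3 ↦ 1
x = 1/3, y = 2/3 ↦ 1
x = 1/3, y = 1 ↦ 1
x = 2/3, y = 0 ↦ 1
x = 2/3, y = 1/3 ↦ 1
x = 2/3, y = 2/3 ↦ 1
x = 2/3, y = 1 ↦ 1
x = 1, y = 0 ↦ 1
x = 1, y = 1/3 ↦ 1
x = 1, y = 2/3 ↦ 1
x = 1, y = 1 ↦ 1
Every assignment gives a value ≥ 2/3.

Yes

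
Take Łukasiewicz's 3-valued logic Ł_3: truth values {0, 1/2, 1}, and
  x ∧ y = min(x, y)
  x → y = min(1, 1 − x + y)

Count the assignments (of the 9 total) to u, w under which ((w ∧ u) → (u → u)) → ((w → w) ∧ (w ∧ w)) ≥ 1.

u = 0, w = 0 ↦ 0  <
u = 0, w = 1/2 ↦ 1/2  <
u = 0, w = 1 ↦ 1  ≥
u = 1/2, w = 0 ↦ 0  <
u = 1/2, w = 1/2 ↦ 1/2  <
u = 1/2, w = 1 ↦ 1  ≥
u = 1, w = 0 ↦ 0  <
u = 1, w = 1/2 ↦ 1/2  <
u = 1, w = 1 ↦ 1  ≥
So 3 of the 9 assignments meet the threshold.

3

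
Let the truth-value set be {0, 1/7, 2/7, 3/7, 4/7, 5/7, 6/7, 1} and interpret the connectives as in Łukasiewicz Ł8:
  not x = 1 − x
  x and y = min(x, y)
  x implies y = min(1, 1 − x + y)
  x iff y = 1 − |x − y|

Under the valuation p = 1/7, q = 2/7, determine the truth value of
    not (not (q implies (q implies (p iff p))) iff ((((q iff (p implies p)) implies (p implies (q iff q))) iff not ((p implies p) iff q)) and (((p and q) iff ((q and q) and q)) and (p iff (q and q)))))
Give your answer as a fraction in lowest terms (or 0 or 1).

5/7

p iff p = 1/7 iff 1/7 = 1
q implies (p iff p) = 2/7 implies 1 = 1
q implies (q implies (p iff p)) = 2/7 implies 1 = 1
not (q implies (q implies (p iff p))) = not 1 = 0
p implies p = 1/7 implies 1/7 = 1
q iff (p implies p) = 2/7 iff 1 = 2/7
q iff q = 2/7 iff 2/7 = 1
p implies (q iff q) = 1/7 implies 1 = 1
(q iff (p implies p)) implies (p implies (q iff q)) = 2/7 implies 1 = 1
p implies p = 1/7 implies 1/7 = 1
(p implies p) iff q = 1 iff 2/7 = 2/7
not ((p implies p) iff q) = not 2/7 = 5/7
((q iff (p implies p)) implies (p implies (q iff q))) iff not ((p implies p) iff q) = 1 iff 5/7 = 5/7
p and q = 1/7 and 2/7 = 1/7
q and q = 2/7 and 2/7 = 2/7
(q and q) and q = 2/7 and 2/7 = 2/7
(p and q) iff ((q and q) and q) = 1/7 iff 2/7 = 6/7
q and q = 2/7 and 2/7 = 2/7
p iff (q and q) = 1/7 iff 2/7 = 6/7
((p and q) iff ((q and q) and q)) and (p iff (q and q)) = 6/7 and 6/7 = 6/7
(((q iff (p implies p)) implies (p implies (q iff q))) iff not ((p implies p) iff q)) and (((p and q) iff ((q and q) and q)) and (p iff (q and q))) = 5/7 and 6/7 = 5/7
not (q implies (q implies (p iff p))) iff ((((q iff (p implies p)) implies (p implies (q iff q))) iff not ((p implies p) iff q)) and (((p and q) iff ((q and q) and q)) and (p iff (q and q)))) = 0 iff 5/7 = 2/7
not (not (q implies (q implies (p iff p))) iff ((((q iff (p implies p)) implies (p implies (q iff q))) iff not ((p implies p) iff q)) and (((p and q) iff ((q and q) and q)) and (p iff (q and q))))) = not 2/7 = 5/7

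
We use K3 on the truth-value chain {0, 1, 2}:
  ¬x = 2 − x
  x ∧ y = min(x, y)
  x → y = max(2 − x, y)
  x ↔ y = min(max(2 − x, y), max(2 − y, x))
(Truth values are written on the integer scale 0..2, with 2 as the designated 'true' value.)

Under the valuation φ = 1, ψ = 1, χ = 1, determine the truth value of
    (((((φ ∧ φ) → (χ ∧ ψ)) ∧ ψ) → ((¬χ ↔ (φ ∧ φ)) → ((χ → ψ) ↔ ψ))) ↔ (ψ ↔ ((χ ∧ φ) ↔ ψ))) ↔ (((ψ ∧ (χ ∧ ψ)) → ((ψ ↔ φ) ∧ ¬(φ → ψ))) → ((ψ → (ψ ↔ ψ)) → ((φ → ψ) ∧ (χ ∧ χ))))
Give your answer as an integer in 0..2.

φ ∧ φ = 1 ∧ 1 = 1
χ ∧ ψ = 1 ∧ 1 = 1
(φ ∧ φ) → (χ ∧ ψ) = 1 → 1 = 1
((φ ∧ φ) → (χ ∧ ψ)) ∧ ψ = 1 ∧ 1 = 1
¬χ = ¬1 = 1
φ ∧ φ = 1 ∧ 1 = 1
¬χ ↔ (φ ∧ φ) = 1 ↔ 1 = 1
χ → ψ = 1 → 1 = 1
(χ → ψ) ↔ ψ = 1 ↔ 1 = 1
(¬χ ↔ (φ ∧ φ)) → ((χ → ψ) ↔ ψ) = 1 → 1 = 1
(((φ ∧ φ) → (χ ∧ ψ)) ∧ ψ) → ((¬χ ↔ (φ ∧ φ)) → ((χ → ψ) ↔ ψ)) = 1 → 1 = 1
χ ∧ φ = 1 ∧ 1 = 1
(χ ∧ φ) ↔ ψ = 1 ↔ 1 = 1
ψ ↔ ((χ ∧ φ) ↔ ψ) = 1 ↔ 1 = 1
((((φ ∧ φ) → (χ ∧ ψ)) ∧ ψ) → ((¬χ ↔ (φ ∧ φ)) → ((χ → ψ) ↔ ψ))) ↔ (ψ ↔ ((χ ∧ φ) ↔ ψ)) = 1 ↔ 1 = 1
χ ∧ ψ = 1 ∧ 1 = 1
ψ ∧ (χ ∧ ψ) = 1 ∧ 1 = 1
ψ ↔ φ = 1 ↔ 1 = 1
φ → ψ = 1 → 1 = 1
¬(φ → ψ) = ¬1 = 1
(ψ ↔ φ) ∧ ¬(φ → ψ) = 1 ∧ 1 = 1
(ψ ∧ (χ ∧ ψ)) → ((ψ ↔ φ) ∧ ¬(φ → ψ)) = 1 → 1 = 1
ψ ↔ ψ = 1 ↔ 1 = 1
ψ → (ψ ↔ ψ) = 1 → 1 = 1
φ → ψ = 1 → 1 = 1
χ ∧ χ = 1 ∧ 1 = 1
(φ → ψ) ∧ (χ ∧ χ) = 1 ∧ 1 = 1
(ψ → (ψ ↔ ψ)) → ((φ → ψ) ∧ (χ ∧ χ)) = 1 → 1 = 1
((ψ ∧ (χ ∧ ψ)) → ((ψ ↔ φ) ∧ ¬(φ → ψ))) → ((ψ → (ψ ↔ ψ)) → ((φ → ψ) ∧ (χ ∧ χ))) = 1 → 1 = 1
(((((φ ∧ φ) → (χ ∧ ψ)) ∧ ψ) → ((¬χ ↔ (φ ∧ φ)) → ((χ → ψ) ↔ ψ))) ↔ (ψ ↔ ((χ ∧ φ) ↔ ψ))) ↔ (((ψ ∧ (χ ∧ ψ)) → ((ψ ↔ φ) ∧ ¬(φ → ψ))) → ((ψ → (ψ ↔ ψ)) → ((φ → ψ) ∧ (χ ∧ χ)))) = 1 ↔ 1 = 1

1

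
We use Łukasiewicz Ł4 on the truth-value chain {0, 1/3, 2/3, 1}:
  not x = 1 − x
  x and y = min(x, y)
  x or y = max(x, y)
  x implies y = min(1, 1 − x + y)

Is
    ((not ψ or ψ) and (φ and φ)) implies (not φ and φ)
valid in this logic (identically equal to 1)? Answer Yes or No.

Counterexample: take φ = 2/3, ψ = 0.
not ψ = not 0 = 1
not ψ or ψ = 1 or 0 = 1
φ and φ = 2/3 and 2/3 = 2/3
(not ψ or ψ) and (φ and φ) = 1 and 2/3 = 2/3
not φ = not 2/3 = 1/3
not φ and φ = 1/3 and 2/3 = 1/3
((not ψ or ψ) and (φ and φ)) implies (not φ and φ) = 2/3 implies 1/3 = 2/3
This gives 2/3 ≠ 1.

No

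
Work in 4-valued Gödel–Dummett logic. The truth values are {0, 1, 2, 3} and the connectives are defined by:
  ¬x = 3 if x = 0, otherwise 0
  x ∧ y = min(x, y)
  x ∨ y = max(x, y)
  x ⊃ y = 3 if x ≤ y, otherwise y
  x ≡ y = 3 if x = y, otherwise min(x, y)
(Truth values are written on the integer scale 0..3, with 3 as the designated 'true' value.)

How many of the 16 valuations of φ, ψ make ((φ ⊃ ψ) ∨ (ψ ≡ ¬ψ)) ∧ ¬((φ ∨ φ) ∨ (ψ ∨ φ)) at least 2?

φ = 0, ψ = 0 ↦ 3  ≥
φ = 0, ψ = 1 ↦ 0  <
φ = 0, ψ = 2 ↦ 0  <
φ = 0, ψ = 3 ↦ 0  <
φ = 1, ψ = 0 ↦ 0  <
φ = 1, ψ = 1 ↦ 0  <
φ = 1, ψ = 2 ↦ 0  <
φ = 1, ψ = 3 ↦ 0  <
φ = 2, ψ = 0 ↦ 0  <
φ = 2, ψ = 1 ↦ 0  <
φ = 2, ψ = 2 ↦ 0  <
φ = 2, ψ = 3 ↦ 0  <
φ = 3, ψ = 0 ↦ 0  <
φ = 3, ψ = 1 ↦ 0  <
φ = 3, ψ = 2 ↦ 0  <
φ = 3, ψ = 3 ↦ 0  <
So 1 of the 16 assignments meets the threshold.

1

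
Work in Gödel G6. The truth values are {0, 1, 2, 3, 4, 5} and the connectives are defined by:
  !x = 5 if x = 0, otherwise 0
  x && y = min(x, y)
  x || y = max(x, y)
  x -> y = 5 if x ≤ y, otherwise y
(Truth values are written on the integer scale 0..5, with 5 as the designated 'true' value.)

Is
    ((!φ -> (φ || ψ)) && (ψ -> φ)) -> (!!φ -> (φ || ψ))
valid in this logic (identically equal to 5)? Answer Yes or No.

No

Counterexample: take φ = 1, ψ = 0.
!φ = !1 = 0
φ || ψ = 1 || 0 = 1
!φ -> (φ || ψ) = 0 -> 1 = 5
ψ -> φ = 0 -> 1 = 5
(!φ -> (φ || ψ)) && (ψ -> φ) = 5 && 5 = 5
!φ = !1 = 0
!!φ = !0 = 5
φ || ψ = 1 || 0 = 1
!!φ -> (φ || ψ) = 5 -> 1 = 1
((!φ -> (φ || ψ)) && (ψ -> φ)) -> (!!φ -> (φ || ψ)) = 5 -> 1 = 1
This gives 1 ≠ 5.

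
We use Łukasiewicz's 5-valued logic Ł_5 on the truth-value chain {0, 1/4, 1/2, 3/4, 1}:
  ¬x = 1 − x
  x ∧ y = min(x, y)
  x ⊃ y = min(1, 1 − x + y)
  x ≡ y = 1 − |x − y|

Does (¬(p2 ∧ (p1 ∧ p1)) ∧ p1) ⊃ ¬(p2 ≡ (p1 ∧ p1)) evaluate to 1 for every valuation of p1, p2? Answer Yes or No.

No

Counterexample: take p1 = 1/4, p2 = 1/4.
p1 ∧ p1 = 1/4 ∧ 1/4 = 1/4
p2 ∧ (p1 ∧ p1) = 1/4 ∧ 1/4 = 1/4
¬(p2 ∧ (p1 ∧ p1)) = ¬1/4 = 3/4
¬(p2 ∧ (p1 ∧ p1)) ∧ p1 = 3/4 ∧ 1/4 = 1/4
p1 ∧ p1 = 1/4 ∧ 1/4 = 1/4
p2 ≡ (p1 ∧ p1) = 1/4 ≡ 1/4 = 1
¬(p2 ≡ (p1 ∧ p1)) = ¬1 = 0
(¬(p2 ∧ (p1 ∧ p1)) ∧ p1) ⊃ ¬(p2 ≡ (p1 ∧ p1)) = 1/4 ⊃ 0 = 3/4
This gives 3/4 ≠ 1.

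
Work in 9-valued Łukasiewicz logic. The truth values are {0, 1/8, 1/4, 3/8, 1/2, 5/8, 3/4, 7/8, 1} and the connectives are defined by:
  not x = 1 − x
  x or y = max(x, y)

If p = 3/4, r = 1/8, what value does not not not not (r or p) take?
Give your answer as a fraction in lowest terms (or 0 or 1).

3/4

r or p = 1/8 or 3/4 = 3/4
not (r or p) = not 3/4 = 1/4
not not (r or p) = not 1/4 = 3/4
not not not (r or p) = not 3/4 = 1/4
not not not not (r or p) = not 1/4 = 3/4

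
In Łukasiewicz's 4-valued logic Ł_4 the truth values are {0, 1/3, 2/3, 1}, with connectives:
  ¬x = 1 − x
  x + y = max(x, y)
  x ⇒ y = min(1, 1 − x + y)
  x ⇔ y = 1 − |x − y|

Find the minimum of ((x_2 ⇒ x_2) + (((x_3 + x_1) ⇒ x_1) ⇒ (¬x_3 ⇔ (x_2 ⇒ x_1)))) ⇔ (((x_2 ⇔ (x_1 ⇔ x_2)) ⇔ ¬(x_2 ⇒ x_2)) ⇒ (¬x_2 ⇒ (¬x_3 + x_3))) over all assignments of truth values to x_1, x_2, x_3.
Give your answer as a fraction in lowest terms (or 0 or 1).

Take x_1 = 0, x_2 = 0, x_3 = 1/3:
x_2 ⇒ x_2 = 0 ⇒ 0 = 1
x_3 + x_1 = 1/3 + 0 = 1/3
(x_3 + x_1) ⇒ x_1 = 1/3 ⇒ 0 = 2/3
¬x_3 = ¬1/3 = 2/3
x_2 ⇒ x_1 = 0 ⇒ 0 = 1
¬x_3 ⇔ (x_2 ⇒ x_1) = 2/3 ⇔ 1 = 2/3
((x_3 + x_1) ⇒ x_1) ⇒ (¬x_3 ⇔ (x_2 ⇒ x_1)) = 2/3 ⇒ 2/3 = 1
(x_2 ⇒ x_2) + (((x_3 + x_1) ⇒ x_1) ⇒ (¬x_3 ⇔ (x_2 ⇒ x_1))) = 1 + 1 = 1
x_1 ⇔ x_2 = 0 ⇔ 0 = 1
x_2 ⇔ (x_1 ⇔ x_2) = 0 ⇔ 1 = 0
x_2 ⇒ x_2 = 0 ⇒ 0 = 1
¬(x_2 ⇒ x_2) = ¬1 = 0
(x_2 ⇔ (x_1 ⇔ x_2)) ⇔ ¬(x_2 ⇒ x_2) = 0 ⇔ 0 = 1
¬x_2 = ¬0 = 1
¬x_3 = ¬1/3 = 2/3
¬x_3 + x_3 = 2/3 + 1/3 = 2/3
¬x_2 ⇒ (¬x_3 + x_3) = 1 ⇒ 2/3 = 2/3
((x_2 ⇔ (x_1 ⇔ x_2)) ⇔ ¬(x_2 ⇒ x_2)) ⇒ (¬x_2 ⇒ (¬x_3 + x_3)) = 1 ⇒ 2/3 = 2/3
((x_2 ⇒ x_2) + (((x_3 + x_1) ⇒ x_1) ⇒ (¬x_3 ⇔ (x_2 ⇒ x_1)))) ⇔ (((x_2 ⇔ (x_1 ⇔ x_2)) ⇔ ¬(x_2 ⇒ x_2)) ⇒ (¬x_2 ⇒ (¬x_3 + x_3))) = 1 ⇔ 2/3 = 2/3
No assignment yields a value below 2/3, so this is the minimum.

2/3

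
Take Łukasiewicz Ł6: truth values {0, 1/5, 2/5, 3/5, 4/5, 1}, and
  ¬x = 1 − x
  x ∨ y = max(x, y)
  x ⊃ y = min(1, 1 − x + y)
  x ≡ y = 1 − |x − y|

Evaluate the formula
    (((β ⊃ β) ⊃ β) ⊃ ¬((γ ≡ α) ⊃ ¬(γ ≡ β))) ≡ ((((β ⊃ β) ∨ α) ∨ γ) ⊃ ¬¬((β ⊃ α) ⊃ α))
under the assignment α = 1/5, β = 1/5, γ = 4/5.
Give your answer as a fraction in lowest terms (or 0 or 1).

β ⊃ β = 1/5 ⊃ 1/5 = 1
(β ⊃ β) ⊃ β = 1 ⊃ 1/5 = 1/5
γ ≡ α = 4/5 ≡ 1/5 = 2/5
γ ≡ β = 4/5 ≡ 1/5 = 2/5
¬(γ ≡ β) = ¬2/5 = 3/5
(γ ≡ α) ⊃ ¬(γ ≡ β) = 2/5 ⊃ 3/5 = 1
¬((γ ≡ α) ⊃ ¬(γ ≡ β)) = ¬1 = 0
((β ⊃ β) ⊃ β) ⊃ ¬((γ ≡ α) ⊃ ¬(γ ≡ β)) = 1/5 ⊃ 0 = 4/5
β ⊃ β = 1/5 ⊃ 1/5 = 1
(β ⊃ β) ∨ α = 1 ∨ 1/5 = 1
((β ⊃ β) ∨ α) ∨ γ = 1 ∨ 4/5 = 1
β ⊃ α = 1/5 ⊃ 1/5 = 1
(β ⊃ α) ⊃ α = 1 ⊃ 1/5 = 1/5
¬((β ⊃ α) ⊃ α) = ¬1/5 = 4/5
¬¬((β ⊃ α) ⊃ α) = ¬4/5 = 1/5
(((β ⊃ β) ∨ α) ∨ γ) ⊃ ¬¬((β ⊃ α) ⊃ α) = 1 ⊃ 1/5 = 1/5
(((β ⊃ β) ⊃ β) ⊃ ¬((γ ≡ α) ⊃ ¬(γ ≡ β))) ≡ ((((β ⊃ β) ∨ α) ∨ γ) ⊃ ¬¬((β ⊃ α) ⊃ α)) = 4/5 ≡ 1/5 = 2/5

2/5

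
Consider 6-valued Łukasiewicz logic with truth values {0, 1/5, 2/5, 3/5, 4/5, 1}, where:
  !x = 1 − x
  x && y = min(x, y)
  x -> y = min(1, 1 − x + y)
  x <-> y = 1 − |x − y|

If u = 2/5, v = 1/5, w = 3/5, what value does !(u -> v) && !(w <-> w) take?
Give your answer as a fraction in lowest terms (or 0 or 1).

0

u -> v = 2/5 -> 1/5 = 4/5
!(u -> v) = !4/5 = 1/5
w <-> w = 3/5 <-> 3/5 = 1
!(w <-> w) = !1 = 0
!(u -> v) && !(w <-> w) = 1/5 && 0 = 0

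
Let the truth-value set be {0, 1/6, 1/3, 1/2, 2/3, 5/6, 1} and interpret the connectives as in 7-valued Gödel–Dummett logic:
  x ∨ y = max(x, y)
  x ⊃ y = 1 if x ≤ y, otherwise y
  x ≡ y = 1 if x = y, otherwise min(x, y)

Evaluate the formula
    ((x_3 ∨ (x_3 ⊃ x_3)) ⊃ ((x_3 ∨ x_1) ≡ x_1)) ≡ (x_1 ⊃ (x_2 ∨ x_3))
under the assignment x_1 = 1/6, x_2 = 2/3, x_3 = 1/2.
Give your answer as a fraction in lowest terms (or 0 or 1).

1/6

x_3 ⊃ x_3 = 1/2 ⊃ 1/2 = 1
x_3 ∨ (x_3 ⊃ x_3) = 1/2 ∨ 1 = 1
x_3 ∨ x_1 = 1/2 ∨ 1/6 = 1/2
(x_3 ∨ x_1) ≡ x_1 = 1/2 ≡ 1/6 = 1/6
(x_3 ∨ (x_3 ⊃ x_3)) ⊃ ((x_3 ∨ x_1) ≡ x_1) = 1 ⊃ 1/6 = 1/6
x_2 ∨ x_3 = 2/3 ∨ 1/2 = 2/3
x_1 ⊃ (x_2 ∨ x_3) = 1/6 ⊃ 2/3 = 1
((x_3 ∨ (x_3 ⊃ x_3)) ⊃ ((x_3 ∨ x_1) ≡ x_1)) ≡ (x_1 ⊃ (x_2 ∨ x_3)) = 1/6 ≡ 1 = 1/6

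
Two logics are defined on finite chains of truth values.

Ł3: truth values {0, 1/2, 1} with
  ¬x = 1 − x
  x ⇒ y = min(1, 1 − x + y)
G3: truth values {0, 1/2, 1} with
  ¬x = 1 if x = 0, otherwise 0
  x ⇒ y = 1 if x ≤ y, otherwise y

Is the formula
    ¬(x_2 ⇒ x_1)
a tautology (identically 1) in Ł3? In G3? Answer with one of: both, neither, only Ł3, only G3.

In Ł3: at x_1 = 0, x_2 = 0 the value is 0 — not a tautology.
In G3: at x_1 = 0, x_2 = 0 the value is 0 — not a tautology.

neither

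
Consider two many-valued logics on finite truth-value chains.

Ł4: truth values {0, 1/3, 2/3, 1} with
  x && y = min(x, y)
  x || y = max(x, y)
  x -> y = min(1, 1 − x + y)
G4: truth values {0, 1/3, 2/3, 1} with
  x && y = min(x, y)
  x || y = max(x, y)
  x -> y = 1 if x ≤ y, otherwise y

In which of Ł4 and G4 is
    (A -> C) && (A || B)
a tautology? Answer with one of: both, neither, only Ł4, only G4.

In Ł4: at A = 0, B = 0, C = 0 the value is 0 — not a tautology.
In G4: at A = 0, B = 0, C = 0 the value is 0 — not a tautology.

neither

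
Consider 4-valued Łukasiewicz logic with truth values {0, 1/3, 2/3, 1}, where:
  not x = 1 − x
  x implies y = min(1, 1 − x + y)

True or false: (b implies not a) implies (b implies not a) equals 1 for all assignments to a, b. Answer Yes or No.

Yes

a = 0, b = 0 ↦ 1
a = 0, b = 1/3 ↦ 1
a = 0, b = 2/3 ↦ 1
a = 0, b = 1 ↦ 1
a = 1/3, b = 0 ↦ 1
a = 1/3, b = 1/3 ↦ 1
a = 1/3, b = 2/3 ↦ 1
a = 1/3, b = 1 ↦ 1
a = 2/3, b = 0 ↦ 1
a = 2/3, b = 1/3 ↦ 1
a = 2/3, b = 2/3 ↦ 1
a = 2/3, b = 1 ↦ 1
a = 1, b = 0 ↦ 1
a = 1, b = 1/3 ↦ 1
a = 1, b = 2/3 ↦ 1
a = 1, b = 1 ↦ 1
Every assignment gives a value ≥ 1.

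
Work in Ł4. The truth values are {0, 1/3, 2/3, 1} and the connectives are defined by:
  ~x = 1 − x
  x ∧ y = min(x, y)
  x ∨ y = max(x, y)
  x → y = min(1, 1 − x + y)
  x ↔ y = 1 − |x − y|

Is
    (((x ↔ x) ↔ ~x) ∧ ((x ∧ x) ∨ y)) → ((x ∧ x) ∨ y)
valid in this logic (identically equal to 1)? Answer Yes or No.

x = 0, y = 0 ↦ 1
x = 0, y = 1/3 ↦ 1
x = 0, y = 2/3 ↦ 1
x = 0, y = 1 ↦ 1
x = 1/3, y = 0 ↦ 1
x = 1/3, y = 1/3 ↦ 1
x = 1/3, y = 2/3 ↦ 1
x = 1/3, y = 1 ↦ 1
x = 2/3, y = 0 ↦ 1
x = 2/3, y = 1/3 ↦ 1
x = 2/3, y = 2/3 ↦ 1
x = 2/3, y = 1 ↦ 1
x = 1, y = 0 ↦ 1
x = 1, y = 1/3 ↦ 1
x = 1, y = 2/3 ↦ 1
x = 1, y = 1 ↦ 1
Every assignment gives a value ≥ 1.

Yes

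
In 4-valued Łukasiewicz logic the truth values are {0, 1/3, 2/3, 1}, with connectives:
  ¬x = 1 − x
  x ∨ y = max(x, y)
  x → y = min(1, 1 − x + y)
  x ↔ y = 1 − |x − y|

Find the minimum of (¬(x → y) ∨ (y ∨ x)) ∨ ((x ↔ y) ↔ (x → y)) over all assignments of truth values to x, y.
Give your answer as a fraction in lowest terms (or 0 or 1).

Take x = 0, y = 1/3:
x → y = 0 → 1/3 = 1
¬(x → y) = ¬1 = 0
y ∨ x = 1/3 ∨ 0 = 1/3
¬(x → y) ∨ (y ∨ x) = 0 ∨ 1/3 = 1/3
x ↔ y = 0 ↔ 1/3 = 2/3
x → y = 0 → 1/3 = 1
(x ↔ y) ↔ (x → y) = 2/3 ↔ 1 = 2/3
(¬(x → y) ∨ (y ∨ x)) ∨ ((x ↔ y) ↔ (x → y)) = 1/3 ∨ 2/3 = 2/3
No assignment yields a value below 2/3, so this is the minimum.

2/3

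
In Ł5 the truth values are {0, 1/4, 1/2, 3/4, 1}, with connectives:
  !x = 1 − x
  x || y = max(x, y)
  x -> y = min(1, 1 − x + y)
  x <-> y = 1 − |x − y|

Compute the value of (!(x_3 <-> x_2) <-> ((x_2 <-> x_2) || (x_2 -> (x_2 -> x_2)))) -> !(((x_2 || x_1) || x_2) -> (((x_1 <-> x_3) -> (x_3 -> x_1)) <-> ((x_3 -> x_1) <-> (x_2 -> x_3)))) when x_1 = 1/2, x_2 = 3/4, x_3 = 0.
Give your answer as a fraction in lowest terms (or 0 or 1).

x_3 <-> x_2 = 0 <-> 3/4 = 1/4
!(x_3 <-> x_2) = !1/4 = 3/4
x_2 <-> x_2 = 3/4 <-> 3/4 = 1
x_2 -> x_2 = 3/4 -> 3/4 = 1
x_2 -> (x_2 -> x_2) = 3/4 -> 1 = 1
(x_2 <-> x_2) || (x_2 -> (x_2 -> x_2)) = 1 || 1 = 1
!(x_3 <-> x_2) <-> ((x_2 <-> x_2) || (x_2 -> (x_2 -> x_2))) = 3/4 <-> 1 = 3/4
x_2 || x_1 = 3/4 || 1/2 = 3/4
(x_2 || x_1) || x_2 = 3/4 || 3/4 = 3/4
x_1 <-> x_3 = 1/2 <-> 0 = 1/2
x_3 -> x_1 = 0 -> 1/2 = 1
(x_1 <-> x_3) -> (x_3 -> x_1) = 1/2 -> 1 = 1
x_3 -> x_1 = 0 -> 1/2 = 1
x_2 -> x_3 = 3/4 -> 0 = 1/4
(x_3 -> x_1) <-> (x_2 -> x_3) = 1 <-> 1/4 = 1/4
((x_1 <-> x_3) -> (x_3 -> x_1)) <-> ((x_3 -> x_1) <-> (x_2 -> x_3)) = 1 <-> 1/4 = 1/4
((x_2 || x_1) || x_2) -> (((x_1 <-> x_3) -> (x_3 -> x_1)) <-> ((x_3 -> x_1) <-> (x_2 -> x_3))) = 3/4 -> 1/4 = 1/2
!(((x_2 || x_1) || x_2) -> (((x_1 <-> x_3) -> (x_3 -> x_1)) <-> ((x_3 -> x_1) <-> (x_2 -> x_3)))) = !1/2 = 1/2
(!(x_3 <-> x_2) <-> ((x_2 <-> x_2) || (x_2 -> (x_2 -> x_2)))) -> !(((x_2 || x_1) || x_2) -> (((x_1 <-> x_3) -> (x_3 -> x_1)) <-> ((x_3 -> x_1) <-> (x_2 -> x_3)))) = 3/4 -> 1/2 = 3/4

3/4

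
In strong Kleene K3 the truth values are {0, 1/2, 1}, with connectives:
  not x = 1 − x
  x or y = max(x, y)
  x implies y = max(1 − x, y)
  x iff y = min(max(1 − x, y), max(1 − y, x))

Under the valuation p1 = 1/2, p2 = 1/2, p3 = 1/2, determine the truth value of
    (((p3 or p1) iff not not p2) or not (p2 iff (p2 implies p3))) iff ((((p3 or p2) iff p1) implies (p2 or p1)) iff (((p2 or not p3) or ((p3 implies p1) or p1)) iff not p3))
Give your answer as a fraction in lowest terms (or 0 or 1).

1/2

p3 or p1 = 1/2 or 1/2 = 1/2
not p2 = not 1/2 = 1/2
not not p2 = not 1/2 = 1/2
(p3 or p1) iff not not p2 = 1/2 iff 1/2 = 1/2
p2 implies p3 = 1/2 implies 1/2 = 1/2
p2 iff (p2 implies p3) = 1/2 iff 1/2 = 1/2
not (p2 iff (p2 implies p3)) = not 1/2 = 1/2
((p3 or p1) iff not not p2) or not (p2 iff (p2 implies p3)) = 1/2 or 1/2 = 1/2
p3 or p2 = 1/2 or 1/2 = 1/2
(p3 or p2) iff p1 = 1/2 iff 1/2 = 1/2
p2 or p1 = 1/2 or 1/2 = 1/2
((p3 or p2) iff p1) implies (p2 or p1) = 1/2 implies 1/2 = 1/2
not p3 = not 1/2 = 1/2
p2 or not p3 = 1/2 or 1/2 = 1/2
p3 implies p1 = 1/2 implies 1/2 = 1/2
(p3 implies p1) or p1 = 1/2 or 1/2 = 1/2
(p2 or not p3) or ((p3 implies p1) or p1) = 1/2 or 1/2 = 1/2
not p3 = not 1/2 = 1/2
((p2 or not p3) or ((p3 implies p1) or p1)) iff not p3 = 1/2 iff 1/2 = 1/2
(((p3 or p2) iff p1) implies (p2 or p1)) iff (((p2 or not p3) or ((p3 implies p1) or p1)) iff not p3) = 1/2 iff 1/2 = 1/2
(((p3 or p1) iff not not p2) or not (p2 iff (p2 implies p3))) iff ((((p3 or p2) iff p1) implies (p2 or p1)) iff (((p2 or not p3) or ((p3 implies p1) or p1)) iff not p3)) = 1/2 iff 1/2 = 1/2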